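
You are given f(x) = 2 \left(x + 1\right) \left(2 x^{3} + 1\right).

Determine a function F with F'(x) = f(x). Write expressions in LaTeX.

Since d/dx undoes antidifferentiation here, F'(x) = f(x) is required of F(x).
Check: d/dx[\frac{x \left(4 x^{4} + 5 x^{3} + 5 x + 10\right)}{5}] = 4 x^{4} + 4 x^{3} + 2 x + 2, which equals f(x).

An antiderivative is F(x) = \frac{x \left(4 x^{4} + 5 x^{3} + 5 x + 10\right)}{5}.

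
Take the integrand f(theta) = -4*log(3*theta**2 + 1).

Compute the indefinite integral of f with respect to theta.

A candidate is checked by its d/dtheta: the result must match f(theta).
Check: d/dtheta[-4*(3*theta*log(3*theta**2 + 1) - 6*theta + 2*sqrt(3)*atan(sqrt(3)*theta))/3] = -4*log(3*theta**2 + 1) = f(theta).

F(theta) = -4*(3*theta*log(3*theta**2 + 1) - 6*theta + 2*sqrt(3)*atan(sqrt(3)*theta))/3 + C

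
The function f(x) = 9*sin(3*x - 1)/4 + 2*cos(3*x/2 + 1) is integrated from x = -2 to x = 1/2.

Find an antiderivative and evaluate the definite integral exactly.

Antiderivative: F(x) = -(-16*sin(3*x/2 + 1) + 9*cos(3*x - 1))/12; value = -3*cos(1/2)/4 + 3*cos(7)/4 + 4*sin(2)/3 + 4*sin(7/4)/3

The integrand splits into summands that can be handled one at a time.
F(x) = -(-16*sin(3*x/2 + 1) + 9*cos(3*x - 1))/12 is an antiderivative of f.
Check: d/dx[-(-16*sin(3*x/2 + 1) + 9*cos(3*x - 1))/12] = 9*sin(3*x - 1)/4 + 2*cos(3*x/2 + 1) = f(x).
F(1/2) = -3*cos(1/2)/4 + 4*sin(7/4)/3; F(-2) = -4*sin(2)/3 - 3*cos(7)/4.
Integral = F(1/2) - F(-2) = -3*cos(1/2)/4 + 3*cos(7)/4 + 4*sin(2)/3 + 4*sin(7/4)/3.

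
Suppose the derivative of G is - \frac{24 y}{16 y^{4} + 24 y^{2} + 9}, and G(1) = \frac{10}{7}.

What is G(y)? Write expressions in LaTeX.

G(y) = \frac{2 \left(2 y^{2} + 3\right)}{4 y^{2} + 3}

G'(y) matches the chain-rule pattern g'(h)*h' with inner function h(y) = 4 y^{2} + 3; substituting u = h(y) collapses the integral.
A general antiderivative is \frac{3}{4 y^{2} + 3} + C.
The condition gives C = \frac{10}{7} - (\frac{3}{7}) = 1.
So G(y) = \frac{2 \left(2 y^{2} + 3\right)}{4 y^{2} + 3}.
Check: d/dy[\frac{2 \left(2 y^{2} + 3\right)}{4 y^{2} + 3}] = - \frac{24 y}{16 y^{4} + 24 y^{2} + 9} = G'(y).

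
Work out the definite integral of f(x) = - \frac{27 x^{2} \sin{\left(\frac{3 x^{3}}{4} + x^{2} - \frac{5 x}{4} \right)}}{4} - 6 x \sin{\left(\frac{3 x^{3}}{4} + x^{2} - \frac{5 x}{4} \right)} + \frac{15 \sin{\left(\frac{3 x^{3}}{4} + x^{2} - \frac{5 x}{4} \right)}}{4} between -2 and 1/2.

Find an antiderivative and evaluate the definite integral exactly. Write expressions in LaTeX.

Antiderivative: F(x) = 3 \cos{\left(\frac{3 x^{3}}{4} + x^{2} - \frac{5 x}{4} \right)}; value = - 3 \cos{\left(\frac{1}{2} \right)} + 3 \cos{\left(\frac{9}{32} \right)}

f matches the chain-rule pattern g'(h)*h' with inner function h(x) = \frac{3 x^{3}}{4} + x^{2} - \frac{5 x}{4}; substituting u = h(x) collapses the integral.
F(x) = 3 \cos{\left(\frac{3 x^{3}}{4} + x^{2} - \frac{5 x}{4} \right)} is an antiderivative of f.
Check: d/dx[3 \cos{\left(\frac{3 x^{3}}{4} + x^{2} - \frac{5 x}{4} \right)}] = - \frac{27 x^{2} \sin{\left(\frac{3 x^{3}}{4} + x^{2} - \frac{5 x}{4} \right)}}{4} - 6 x \sin{\left(\frac{3 x^{3}}{4} + x^{2} - \frac{5 x}{4} \right)} + \frac{15 \sin{\left(\frac{3 x^{3}}{4} + x^{2} - \frac{5 x}{4} \right)}}{4} = f(x).
F(1/2) = 3 \cos{\left(\frac{9}{32} \right)}; F(-2) = 3 \cos{\left(\frac{1}{2} \right)}.
Integral = F(1/2) - F(-2) = - 3 \cos{\left(\frac{1}{2} \right)} + 3 \cos{\left(\frac{9}{32} \right)}.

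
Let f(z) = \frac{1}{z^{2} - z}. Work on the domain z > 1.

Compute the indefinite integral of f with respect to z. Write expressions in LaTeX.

F(z) = - \log{\left(z \right)} + \log{\left(z - 1 \right)} + C

The denominator factors as z \left(z - 1\right); partial fractions split f into directly integrable pieces: \frac{1}{z - 1} - \frac{1}{z}.
Check: d/dz[- \log{\left(z \right)} + \log{\left(z - 1 \right)}] = \frac{1}{z^{2} - z} = f(z).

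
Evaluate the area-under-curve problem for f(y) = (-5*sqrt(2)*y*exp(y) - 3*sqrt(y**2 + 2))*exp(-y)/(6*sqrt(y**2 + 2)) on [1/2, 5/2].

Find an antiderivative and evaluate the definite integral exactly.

A first test for any F(y): its y-derivative must equal f(y) identically.
F(y) = sqrt(2)*(-10*sqrt(y**2 + 2)*exp(y) + 3*sqrt(2))*exp(-y)/12 is an antiderivative of f.
Check: d/dy[sqrt(2)*(-10*sqrt(y**2 + 2)*exp(y) + 3*sqrt(2))*exp(-y)/12] = (-5*sqrt(2)*y*exp(y) - 3*sqrt(y**2 + 2))*exp(-y)/(6*sqrt(y**2 + 2)) = f(y).
F(5/2) = -5*sqrt(66)/12 + exp(-5/2)/2; F(1/2) = -5*sqrt(2)/4 + exp(-1/2)/2.
Integral = F(5/2) - F(1/2) = -5*sqrt(66)/12 - exp(-1/2)/2 + exp(-5/2)/2 + 5*sqrt(2)/4.

Antiderivative: F(y) = sqrt(2)*(-10*sqrt(y**2 + 2)*exp(y) + 3*sqrt(2))*exp(-y)/12; value = -5*sqrt(66)/12 - exp(-1/2)/2 + exp(-5/2)/2 + 5*sqrt(2)/4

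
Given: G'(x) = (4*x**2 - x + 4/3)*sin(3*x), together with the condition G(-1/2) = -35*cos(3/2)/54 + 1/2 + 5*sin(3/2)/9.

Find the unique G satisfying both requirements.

A candidate passes only if d/dx[G] lands on the given G'(x) exactly.
A general antiderivative is -4*x**2*cos(3*x)/3 + 8*x*sin(3*x)/9 + x*cos(3*x)/3 - sin(3*x)/9 - 4*cos(3*x)/27 + C.
The condition gives C = -35*cos(3/2)/54 + 1/2 + 5*sin(3/2)/9 - (-35*cos(3/2)/54 + 5*sin(3/2)/9) = 1/2.
So G(x) = -4*x**2*cos(3*x)/3 + 8*x*sin(3*x)/9 + x*cos(3*x)/3 - sin(3*x)/9 - 4*cos(3*x)/27 + 1/2.
Check: d/dx[-4*x**2*cos(3*x)/3 + 8*x*sin(3*x)/9 + x*cos(3*x)/3 - sin(3*x)/9 - 4*cos(3*x)/27 + 1/2] = 4*x**2*sin(3*x) - x*sin(3*x) + 4*sin(3*x)/3, which equals G'(x).

G(x) = -4*x**2*cos(3*x)/3 + 8*x*sin(3*x)/9 + x*cos(3*x)/3 - sin(3*x)/9 - 4*cos(3*x)/27 + 1/2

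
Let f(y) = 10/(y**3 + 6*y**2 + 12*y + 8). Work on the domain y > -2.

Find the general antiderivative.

For F(y) to be correct the identity F'(y) - f(y) = 0 must hold.
Check: d/dy[-5/(y + 2)**2] = 10/(y**3 + 6*y**2 + 12*y + 8) = f(y).

F(y) = -5/(y + 2)**2 + C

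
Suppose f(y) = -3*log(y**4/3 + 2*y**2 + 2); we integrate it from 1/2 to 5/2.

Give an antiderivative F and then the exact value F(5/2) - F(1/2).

Differentiate the proposed F(y) back; it has to land on f(y) exactly.
F(y) = -3*y*log(y**4/3 + 2*y**2 + 2) + 12*y - 6*sqrt(3 - sqrt(3))*atan(y/sqrt(3 - sqrt(3))) - 6*sqrt(sqrt(3) + 3)*atan(y/sqrt(sqrt(3) + 3)) is an antiderivative of f.
Check: d/dy[-3*y*log(y**4/3 + 2*y**2 + 2) + 12*y - 6*sqrt(3 - sqrt(3))*atan(y/sqrt(3 - sqrt(3))) - 6*sqrt(sqrt(3) + 3)*atan(y/sqrt(sqrt(3) + 3))] = -3*log(y**4/3 + 2*y**2 + 2) = f(y).
F(5/2) = -15*log(1321/48)/2 - 6*sqrt(sqrt(3) + 3)*atan(5/(2*sqrt(sqrt(3) + 3))) - 6*sqrt(3 - sqrt(3))*atan(5/(2*sqrt(3 - sqrt(3)))) + 30; F(1/2) = -6*sqrt(sqrt(3) + 3)*atan(1/(2*sqrt(sqrt(3) + 3))) - 6*sqrt(3 - sqrt(3))*atan(1/(2*sqrt(3 - sqrt(3)))) - 3*log(121/48)/2 + 6.
Integral = F(5/2) - F(1/2) = -15*log(1321/48)/2 - 6*sqrt(sqrt(3) + 3)*atan(5/(2*sqrt(sqrt(3) + 3))) - 6*sqrt(3 - sqrt(3))*atan(5/(2*sqrt(3 - sqrt(3)))) + 3*log(121/48)/2 + 6*sqrt(3 - sqrt(3))*atan(1/(2*sqrt(3 - sqrt(3)))) + 6*sqrt(sqrt(3) + 3)*atan(1/(2*sqrt(sqrt(3) + 3))) + 24.

Antiderivative: F(y) = -3*y*log(y**4/3 + 2*y**2 + 2) + 12*y - 6*sqrt(3 - sqrt(3))*atan(y/sqrt(3 - sqrt(3))) - 6*sqrt(sqrt(3) + 3)*atan(y/sqrt(sqrt(3) + 3)); value = -15*log(1321/48)/2 - 6*sqrt(sqrt(3) + 3)*atan(5/(2*sqrt(sqrt(3) + 3))) - 6*sqrt(3 - sqrt(3))*atan(5/(2*sqrt(3 - sqrt(3)))) + 3*log(121/48)/2 + 6*sqrt(3 - sqrt(3))*atan(1/(2*sqrt(3 - sqrt(3)))) + 6*sqrt(sqrt(3) + 3)*atan(1/(2*sqrt(sqrt(3) + 3))) + 24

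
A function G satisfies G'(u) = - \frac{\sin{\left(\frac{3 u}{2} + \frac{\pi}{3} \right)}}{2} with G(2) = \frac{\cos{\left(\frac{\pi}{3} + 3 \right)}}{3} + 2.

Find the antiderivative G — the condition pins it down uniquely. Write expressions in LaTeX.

Since d/du undoes antidifferentiation here, G(u) must give back the stated G'(u).
A general antiderivative is \frac{\cos{\left(\frac{3 u}{2} + \frac{\pi}{3} \right)}}{3} + C.
The condition gives C = \frac{\cos{\left(\frac{\pi}{3} + 3 \right)}}{3} + 2 - (\frac{\cos{\left(\frac{\pi}{3} + 3 \right)}}{3}) = 2.
So G(u) = \frac{\cos{\left(\frac{3 u}{2} + \frac{\pi}{3} \right)}}{3} + 2.
Check: d/du[\frac{\cos{\left(\frac{3 u}{2} + \frac{\pi}{3} \right)}}{3} + 2] = - \frac{\sin{\left(\frac{3 u}{2} + \frac{\pi}{3} \right)}}{2} = G'(u).

G(u) = \frac{\cos{\left(\frac{3 u}{2} + \frac{\pi}{3} \right)}}{3} + 2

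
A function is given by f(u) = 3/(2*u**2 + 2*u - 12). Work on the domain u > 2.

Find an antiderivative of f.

An antiderivative is F(u) = 3*log(u - 2)/10 - 3*log(u + 3)/10.

Factor the denominator (2*(u - 2)*(u + 3)) and decompose: f = -3/(10*(u + 3)) + 3/(10*(u - 2)); each piece integrates to a log, atan, or power term.
Check: d/du[3*log(u - 2)/10 - 3*log(u + 3)/10] = 3/(2*u**2 + 2*u - 12) = f(u).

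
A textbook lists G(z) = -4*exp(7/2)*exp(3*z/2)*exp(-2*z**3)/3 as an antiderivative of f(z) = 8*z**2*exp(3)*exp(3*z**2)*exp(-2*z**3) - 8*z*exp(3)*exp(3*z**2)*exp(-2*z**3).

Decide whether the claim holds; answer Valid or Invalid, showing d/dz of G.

Invalid: d/dz[G] - f = (8*z**2*exp(7/2)*exp(3*z/2) - 8*z**2*exp(3)*exp(3*z**2) + 8*z*exp(3)*exp(3*z**2) - 2*exp(7/2)*exp(3*z/2))*exp(-2*z**3), which is not 0.

d/dz[G] = (8*z**2*exp(7/2)*exp(3*z/2) - 2*exp(7/2)*exp(3*z/2))*exp(-2*z**3)
d/dz[G] - f(z) = (8*z**2*exp(7/2)*exp(3*z/2) - 8*z**2*exp(3)*exp(3*z**2) + 8*z*exp(3)*exp(3*z**2) - 2*exp(7/2)*exp(3*z/2))*exp(-2*z**3) != 0.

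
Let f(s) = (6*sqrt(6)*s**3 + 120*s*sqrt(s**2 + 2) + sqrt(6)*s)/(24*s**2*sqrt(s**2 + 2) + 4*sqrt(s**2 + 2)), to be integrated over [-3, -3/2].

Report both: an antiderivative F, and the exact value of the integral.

Antiderivative: F(s) = (sqrt(6)*sqrt(s**2 + 2) + 10*log(2*s**2 + 1/3))/4; value = -5*log(55/3)/2 - sqrt(66)/4 + sqrt(102)/8 + 5*log(29/6)/2

Check any antiderivative F(s) by computing F'(s) and comparing it with f(s).
F(s) = (sqrt(6)*sqrt(s**2 + 2) + 10*log(2*s**2 + 1/3))/4 is an antiderivative of f.
Check: d/ds[(sqrt(6)*sqrt(s**2 + 2) + 10*log(2*s**2 + 1/3))/4] = (6*sqrt(6)*s**3 + 120*s*sqrt(s**2 + 2) + sqrt(6)*s)/(24*s**2*sqrt(s**2 + 2) + 4*sqrt(s**2 + 2)) = f(s).
F(-3/2) = sqrt(102)/8 + 5*log(29/6)/2; F(-3) = sqrt(66)/4 + 5*log(55/3)/2.
Integral = F(-3/2) - F(-3) = -5*log(55/3)/2 - sqrt(66)/4 + sqrt(102)/8 + 5*log(29/6)/2.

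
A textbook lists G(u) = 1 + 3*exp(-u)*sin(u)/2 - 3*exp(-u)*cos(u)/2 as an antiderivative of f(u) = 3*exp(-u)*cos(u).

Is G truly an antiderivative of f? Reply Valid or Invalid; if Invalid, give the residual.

Valid - the claim checks out under differentiation.

d/du[G] = 3*exp(-u)*cos(u)
This equals f(u) exactly, so the claim holds.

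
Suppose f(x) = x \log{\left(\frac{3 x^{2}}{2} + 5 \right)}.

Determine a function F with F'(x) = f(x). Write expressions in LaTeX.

Check any antiderivative F(x) by computing F'(x) and comparing it with f(x).
Check: d/dx[\frac{x^{2} \log{\left(\frac{3 x^{2}}{2} + 5 \right)}}{2} - \frac{x^{2}}{2} + \frac{5 \log{\left(3 x^{2} + 10 \right)}}{3}] = x \log{\left(\frac{3 x^{2}}{2} + 5 \right)} = f(x).

An antiderivative is F(x) = \frac{x^{2} \log{\left(\frac{3 x^{2}}{2} + 5 \right)}}{2} - \frac{x^{2}}{2} + \frac{5 \log{\left(3 x^{2} + 10 \right)}}{3}.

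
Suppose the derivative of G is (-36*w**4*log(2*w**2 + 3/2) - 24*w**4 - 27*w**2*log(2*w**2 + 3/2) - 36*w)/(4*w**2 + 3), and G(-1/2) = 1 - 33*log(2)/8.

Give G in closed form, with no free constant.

G(w) = -3*w**3*log(2*w**2 + 3/2) - 9*log(2*w**2 + 3/2)/2 + 1

Recognize the product-rule pattern: G'(w) = u'v + uv' with u = -3*w**3 - 9/2, v = log(2*w**2 + 3/2), so integration by parts undoes it.
A general antiderivative is 3*(-w**3 - 3/2)*log(2*w**2 + 3/2) + C.
The condition gives C = 1 - 33*log(2)/8 - (-33*log(2)/8) = 1.
So G(w) = -3*w**3*log(2*w**2 + 3/2) - 9*log(2*w**2 + 3/2)/2 + 1.
Check: d/dw[-3*w**3*log(2*w**2 + 3/2) - 9*log(2*w**2 + 3/2)/2 + 1] = (-36*w**4*log(2*w**2 + 3/2) - 24*w**4 - 27*w**2*log(2*w**2 + 3/2) - 36*w)/(4*w**2 + 3) = G'(w).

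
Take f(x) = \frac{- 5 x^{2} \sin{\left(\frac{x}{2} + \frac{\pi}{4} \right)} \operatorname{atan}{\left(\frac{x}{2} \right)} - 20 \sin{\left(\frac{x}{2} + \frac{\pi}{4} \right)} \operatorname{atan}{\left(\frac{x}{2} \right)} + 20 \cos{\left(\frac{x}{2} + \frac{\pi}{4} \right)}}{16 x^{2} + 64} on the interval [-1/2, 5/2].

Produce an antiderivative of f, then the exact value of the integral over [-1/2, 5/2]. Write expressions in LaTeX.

f has the shape u'v + uv' for u = \frac{5 \operatorname{atan}{\left(\frac{x}{2} \right)}}{8} and v = \cos{\left(\frac{x}{2} + \frac{\pi}{4} \right)} — it is the derivative of the product u*v.
F(x) = \frac{5 \cos{\left(\frac{x}{2} + \frac{\pi}{4} \right)} \operatorname{atan}{\left(\frac{x}{2} \right)}}{8} is an antiderivative of f.
Check: d/dx[\frac{5 \cos{\left(\frac{x}{2} + \frac{\pi}{4} \right)} \operatorname{atan}{\left(\frac{x}{2} \right)}}{8}] = \frac{- 5 x^{2} \sin{\left(\frac{x}{2} + \frac{\pi}{4} \right)} \operatorname{atan}{\left(\frac{x}{2} \right)} - 20 \sin{\left(\frac{x}{2} + \frac{\pi}{4} \right)} \operatorname{atan}{\left(\frac{x}{2} \right)} + 20 \cos{\left(\frac{x}{2} + \frac{\pi}{4} \right)}}{16 x^{2} + 64} = f(x).
F(5/2) = \frac{5 \cos{\left(\frac{\pi}{4} + \frac{5}{4} \right)} \operatorname{atan}{\left(\frac{5}{4} \right)}}{8}; F(-1/2) = - \frac{5 \sin{\left(\frac{1}{4} + \frac{\pi}{4} \right)} \operatorname{atan}{\left(\frac{1}{4} \right)}}{8}.
Integral = F(5/2) - F(-1/2) = \frac{5 \cos{\left(\frac{\pi}{4} + \frac{5}{4} \right)} \operatorname{atan}{\left(\frac{5}{4} \right)}}{8} + \frac{5 \sin{\left(\frac{1}{4} + \frac{\pi}{4} \right)} \operatorname{atan}{\left(\frac{1}{4} \right)}}{8}.

Antiderivative: F(x) = \frac{5 \cos{\left(\frac{x}{2} + \frac{\pi}{4} \right)} \operatorname{atan}{\left(\frac{x}{2} \right)}}{8}; value = \frac{5 \cos{\left(\frac{\pi}{4} + \frac{5}{4} \right)} \operatorname{atan}{\left(\frac{5}{4} \right)}}{8} + \frac{5 \sin{\left(\frac{1}{4} + \frac{\pi}{4} \right)} \operatorname{atan}{\left(\frac{1}{4} \right)}}{8}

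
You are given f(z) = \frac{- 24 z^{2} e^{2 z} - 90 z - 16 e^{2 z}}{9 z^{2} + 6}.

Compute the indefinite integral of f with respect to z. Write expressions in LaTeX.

F(z) = - \frac{4 e^{2 z}}{3} - 5 \log{\left(2 z^{2} + \frac{4}{3} \right)} + C

Any candidate F(z) must reproduce f(z) exactly when differentiated.
Check: d/dz[- \frac{4 e^{2 z}}{3} - 5 \log{\left(2 z^{2} + \frac{4}{3} \right)}] = \frac{- 24 z^{2} e^{2 z} - 90 z - 16 e^{2 z}}{9 z^{2} + 6} = f(z).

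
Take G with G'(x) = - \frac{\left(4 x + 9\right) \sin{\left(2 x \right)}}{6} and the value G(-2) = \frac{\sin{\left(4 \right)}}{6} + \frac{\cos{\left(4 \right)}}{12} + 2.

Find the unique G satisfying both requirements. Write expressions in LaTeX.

G(x) = \frac{4 x \cos{\left(2 x \right)} - 2 \sin{\left(2 x \right)} + 9 \cos{\left(2 x \right)} + 24}{12}

Differentiate the proposed G(x) back; it has to land on the given G'(x).
A general antiderivative is \frac{x \cos{\left(2 x \right)}}{3} - \frac{\sin{\left(2 x \right)}}{6} + \frac{3 \cos{\left(2 x \right)}}{4} + C.
The condition gives C = \frac{\sin{\left(4 \right)}}{6} + \frac{\cos{\left(4 \right)}}{12} + 2 - (\frac{\sin{\left(4 \right)}}{6} + \frac{\cos{\left(4 \right)}}{12}) = 2.
So G(x) = \frac{4 x \cos{\left(2 x \right)} - 2 \sin{\left(2 x \right)} + 9 \cos{\left(2 x \right)} + 24}{12}.
Check: d/dx[\frac{4 x \cos{\left(2 x \right)} - 2 \sin{\left(2 x \right)} + 9 \cos{\left(2 x \right)} + 24}{12}] = - \frac{2 x \sin{\left(2 x \right)}}{3} - \frac{3 \sin{\left(2 x \right)}}{2}, which equals G'(x).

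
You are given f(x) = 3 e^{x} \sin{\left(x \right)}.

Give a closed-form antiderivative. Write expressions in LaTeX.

Check any antiderivative F(x) by computing F'(x) and comparing it with f(x).
Check: d/dx[\frac{3 e^{x} \sin{\left(x \right)}}{2} - \frac{3 e^{x} \cos{\left(x \right)}}{2}] = 3 e^{x} \sin{\left(x \right)} = f(x).

An antiderivative is F(x) = \frac{3 e^{x} \sin{\left(x \right)}}{2} - \frac{3 e^{x} \cos{\left(x \right)}}{2}.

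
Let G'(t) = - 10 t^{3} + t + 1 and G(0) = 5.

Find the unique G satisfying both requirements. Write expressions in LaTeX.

G(t) = - \frac{5 t^{4}}{2} + \frac{t^{2}}{2} + t + 5

Integrate term by term and add the pieces.
A general antiderivative is - \frac{5 t^{4}}{2} + \frac{t^{2}}{2} + t + 3 + C.
The condition gives C = 5 - (3) = 2.
So G(t) = - \frac{5 t^{4}}{2} + \frac{t^{2}}{2} + t + 5.
Check: d/dt[- \frac{5 t^{4}}{2} + \frac{t^{2}}{2} + t + 5] = - 10 t^{3} + t + 1 = G'(t).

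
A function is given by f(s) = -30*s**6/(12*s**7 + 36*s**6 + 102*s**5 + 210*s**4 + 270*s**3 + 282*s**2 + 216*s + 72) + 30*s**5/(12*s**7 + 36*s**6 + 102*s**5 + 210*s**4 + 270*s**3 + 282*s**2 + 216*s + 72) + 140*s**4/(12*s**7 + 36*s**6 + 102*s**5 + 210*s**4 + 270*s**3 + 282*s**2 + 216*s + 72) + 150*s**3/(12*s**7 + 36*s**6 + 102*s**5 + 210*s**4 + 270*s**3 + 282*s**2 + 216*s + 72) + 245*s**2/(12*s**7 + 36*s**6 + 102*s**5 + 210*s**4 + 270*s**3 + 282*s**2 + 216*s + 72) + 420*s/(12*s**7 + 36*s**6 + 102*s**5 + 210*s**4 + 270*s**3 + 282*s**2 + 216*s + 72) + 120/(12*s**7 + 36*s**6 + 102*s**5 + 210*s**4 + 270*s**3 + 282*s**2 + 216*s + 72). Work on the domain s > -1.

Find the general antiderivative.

The integrand splits into summands that can be handled one at a time.
Check: d/ds[(-15*s**2*log(2*s**2 + 3) + 60*s**2*atan(s/2) - 30*s*log(2*s**2 + 3) + 120*s*atan(s/2) - 15*log(2*s**2 + 3) + 60*atan(s/2) + 5)/(12*s**2 + 24*s + 12)] = (-30*s**6 + 30*s**5 + 140*s**4 + 150*s**3 + 245*s**2 + 420*s + 120)/(12*s**7 + 36*s**6 + 102*s**5 + 210*s**4 + 270*s**3 + 282*s**2 + 216*s + 72), which equals f(s).

F(s) = (-15*s**2*log(2*s**2 + 3) + 60*s**2*atan(s/2) - 30*s*log(2*s**2 + 3) + 120*s*atan(s/2) - 15*log(2*s**2 + 3) + 60*atan(s/2) + 5)/(12*s**2 + 24*s + 12) + C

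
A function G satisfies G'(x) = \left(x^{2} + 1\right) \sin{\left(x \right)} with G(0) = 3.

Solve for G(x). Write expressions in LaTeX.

For G(x) to be correct, d/dx[G] must agree with the stated G'(x) identically.
A general antiderivative is - x^{2} \cos{\left(x \right)} + 2 x \sin{\left(x \right)} + \cos{\left(x \right)} + C.
The condition gives C = 3 - (1) = 2.
So G(x) = - x^{2} \cos{\left(x \right)} + 2 x \sin{\left(x \right)} + \cos{\left(x \right)} + 2.
Check: d/dx[- x^{2} \cos{\left(x \right)} + 2 x \sin{\left(x \right)} + \cos{\left(x \right)} + 2] = x^{2} \sin{\left(x \right)} + \sin{\left(x \right)}, which equals G'(x).

G(x) = - x^{2} \cos{\left(x \right)} + 2 x \sin{\left(x \right)} + \cos{\left(x \right)} + 2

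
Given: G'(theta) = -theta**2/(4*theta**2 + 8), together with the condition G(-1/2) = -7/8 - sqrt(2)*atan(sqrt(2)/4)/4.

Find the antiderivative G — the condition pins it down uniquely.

Any candidate G(theta) must reproduce the stated G'(theta) exactly.
A general antiderivative is -theta/4 + sqrt(2)*atan(sqrt(2)*theta/2)/4 + C.
The condition gives C = -7/8 - sqrt(2)*atan(sqrt(2)/4)/4 - (-sqrt(2)*atan(sqrt(2)/4)/4 + 1/8) = -1.
So G(theta) = -theta/4 + sqrt(2)*atan(sqrt(2)*theta/2)/4 - 1.
Check: d/dtheta[-theta/4 + sqrt(2)*atan(sqrt(2)*theta/2)/4 - 1] = -theta**2/(4*theta**2 + 8) = G'(theta).

G(theta) = -theta/4 + sqrt(2)*atan(sqrt(2)*theta/2)/4 - 1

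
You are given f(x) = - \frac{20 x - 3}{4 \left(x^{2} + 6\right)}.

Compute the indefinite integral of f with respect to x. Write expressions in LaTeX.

Differentiate the proposed F(x) back; it has to land on f(x) exactly.
Check: d/dx[- \frac{5 \log{\left(x^{2} + 6 \right)}}{2} + \frac{\sqrt{6} \operatorname{atan}{\left(\frac{\sqrt{6} x}{6} \right)}}{8}] = \frac{3 - 20 x}{4 x^{2} + 24}, which equals f(x).

F(x) = - \frac{5 \log{\left(x^{2} + 6 \right)}}{2} + \frac{\sqrt{6} \operatorname{atan}{\left(\frac{\sqrt{6} x}{6} \right)}}{8} + C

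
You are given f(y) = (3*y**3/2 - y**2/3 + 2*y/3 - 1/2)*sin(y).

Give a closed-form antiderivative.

Differentiate the proposed F(y) back; it has to land on f(y) exactly.
Check: d/dy[-3*y**3*cos(y)/2 + 9*y**2*sin(y)/2 + y**2*cos(y)/3 - 2*y*sin(y)/3 + 25*y*cos(y)/3 - 25*sin(y)/3 - cos(y)/6] = 3*y**3*sin(y)/2 - y**2*sin(y)/3 + 2*y*sin(y)/3 - sin(y)/2, which equals f(y).

An antiderivative is F(y) = -3*y**3*cos(y)/2 + 9*y**2*sin(y)/2 + y**2*cos(y)/3 - 2*y*sin(y)/3 + 25*y*cos(y)/3 - 25*sin(y)/3 - cos(y)/6.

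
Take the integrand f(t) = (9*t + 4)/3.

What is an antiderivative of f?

An antiderivative is F(t) = (9*t**2 + 8*t - 3)/6.

An antiderivative F(t) passes only if d/dt[F] lands on f(t) exactly.
Check: d/dt[(9*t**2 + 8*t - 3)/6] = 3*t + 4/3, which equals f(t).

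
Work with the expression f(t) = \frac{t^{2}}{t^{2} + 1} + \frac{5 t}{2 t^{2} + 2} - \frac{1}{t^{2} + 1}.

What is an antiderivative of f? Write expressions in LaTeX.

An antiderivative is F(t) = t + \frac{5 \log{\left(t^{2} + 1 \right)}}{4} - 2 \operatorname{atan}{\left(t \right)}.

The integrand splits into summands that can be handled one at a time.
Check: d/dt[t + \frac{5 \log{\left(t^{2} + 1 \right)}}{4} - 2 \operatorname{atan}{\left(t \right)}] = \frac{2 t^{2} + 5 t - 2}{2 t^{2} + 2}, which equals f(t).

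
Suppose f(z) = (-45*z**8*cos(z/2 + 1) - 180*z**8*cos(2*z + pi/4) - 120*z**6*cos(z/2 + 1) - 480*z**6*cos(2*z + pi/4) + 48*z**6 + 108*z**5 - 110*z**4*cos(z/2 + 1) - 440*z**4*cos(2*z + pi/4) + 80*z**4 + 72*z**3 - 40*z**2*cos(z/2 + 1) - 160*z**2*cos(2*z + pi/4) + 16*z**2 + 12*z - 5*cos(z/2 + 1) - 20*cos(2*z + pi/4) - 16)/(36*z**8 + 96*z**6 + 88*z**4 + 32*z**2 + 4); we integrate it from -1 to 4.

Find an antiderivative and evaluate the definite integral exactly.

Antiderivative: F(z) = (-9*z**2 - 8*z*(z**2 + 1) - 5*(z**2 + 1)*(3*z**2 + 1)*sin(z/2 + 1) - 5*(z**2 + 1)*(3*z**2 + 1)*sin(2*z + pi/4) - 3)/(2*(z**2 + 1)*(3*z**2 + 1)); value = 5*cos(pi/4 + 2)/2 - 5*sin(pi/4 + 8)/2 - 2215/3332 - 5*sin(3)/2 + 5*sin(1/2)/2

Since d/dz undoes antidifferentiation here, F'(z) = f(z) is required of F(z).
F(z) = (-9*z**2 - 8*z*(z**2 + 1) - 5*(z**2 + 1)*(3*z**2 + 1)*sin(z/2 + 1) - 5*(z**2 + 1)*(3*z**2 + 1)*sin(2*z + pi/4) - 3)/(2*(z**2 + 1)*(3*z**2 + 1)) is an antiderivative of f.
Check: d/dz[(-9*z**2 - 8*z*(z**2 + 1) - 5*(z**2 + 1)*(3*z**2 + 1)*sin(z/2 + 1) - 5*(z**2 + 1)*(3*z**2 + 1)*sin(2*z + pi/4) - 3)/(2*(z**2 + 1)*(3*z**2 + 1))] = (-45*z**8*cos(z/2 + 1) - 180*z**8*cos(2*z + pi/4) - 120*z**6*cos(z/2 + 1) - 480*z**6*cos(2*z + pi/4) + 48*z**6 + 108*z**5 - 110*z**4*cos(z/2 + 1) - 440*z**4*cos(2*z + pi/4) + 80*z**4 + 72*z**3 - 40*z**2*cos(z/2 + 1) - 160*z**2*cos(2*z + pi/4) + 16*z**2 + 12*z - 5*cos(z/2 + 1) - 20*cos(2*z + pi/4) - 16)/(36*z**8 + 96*z**6 + 88*z**4 + 32*z**2 + 4) = f(z).
F(4) = -5*sin(pi/4 + 8)/2 - 691/1666 - 5*sin(3)/2; F(-1) = -5*sin(1/2)/2 + 1/4 - 5*cos(pi/4 + 2)/2.
Integral = F(4) - F(-1) = 5*cos(pi/4 + 2)/2 - 5*sin(pi/4 + 8)/2 - 2215/3332 - 5*sin(3)/2 + 5*sin(1/2)/2.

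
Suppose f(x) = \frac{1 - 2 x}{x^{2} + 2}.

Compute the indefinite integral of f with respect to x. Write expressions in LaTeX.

Any candidate F(x) must reproduce f(x) exactly when differentiated.
Check: d/dx[\frac{- 2 \log{\left(x^{2} + 2 \right)} + \sqrt{2} \operatorname{atan}{\left(\frac{\sqrt{2} x}{2} \right)}}{2}] = \frac{1 - 2 x}{x^{2} + 2} = f(x).

F(x) = \frac{- 2 \log{\left(x^{2} + 2 \right)} + \sqrt{2} \operatorname{atan}{\left(\frac{\sqrt{2} x}{2} \right)}}{2} + C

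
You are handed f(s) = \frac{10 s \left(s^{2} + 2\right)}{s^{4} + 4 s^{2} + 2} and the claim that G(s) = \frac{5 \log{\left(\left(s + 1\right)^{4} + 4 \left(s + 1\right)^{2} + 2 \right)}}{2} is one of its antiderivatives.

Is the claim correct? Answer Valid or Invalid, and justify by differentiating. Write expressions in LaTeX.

d/ds[G] = \frac{10 s^{3} + 30 s^{2} + 50 s + 30}{s^{4} + 4 s^{3} + 10 s^{2} + 12 s + 7}
d/ds[G] - f(s) = \frac{- 10 s^{6} - 30 s^{5} - 50 s^{4} - 50 s^{3} - 60 s^{2} - 40 s + 60}{s^{8} + 4 s^{7} + 14 s^{6} + 28 s^{5} + 49 s^{4} + 56 s^{3} + 48 s^{2} + 24 s + 14} != 0.

Invalid: d/ds[G] - f = \frac{- 10 s^{6} - 30 s^{5} - 50 s^{4} - 50 s^{3} - 60 s^{2} - 40 s + 60}{s^{8} + 4 s^{7} + 14 s^{6} + 28 s^{5} + 49 s^{4} + 56 s^{3} + 48 s^{2} + 24 s + 14}, which is not 0.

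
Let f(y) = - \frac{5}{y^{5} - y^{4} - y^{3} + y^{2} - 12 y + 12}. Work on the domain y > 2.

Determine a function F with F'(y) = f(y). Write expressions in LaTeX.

An antiderivative is F(y) = - \frac{5 \left(6 \log{\left(y - 2 \right)} - 14 \log{\left(y - 1 \right)} + 2 \log{\left(y + 2 \right)} + 3 \log{\left(y^{2} + 3 \right)} + 2 \sqrt{3} \operatorname{atan}{\left(\frac{\sqrt{3} y}{3} \right)}\right)}{168}.

Factor the denominator (\left(y - 2\right) \left(y - 1\right) \left(y + 2\right) \left(y^{2} + 3\right)) and decompose: f = - \frac{5 \left(y + 1\right)}{28 \left(y^{2} + 3\right)} - \frac{5}{84 \left(y + 2\right)} + \frac{5}{12 \left(y - 1\right)} - \frac{5}{28 \left(y - 2\right)}; each piece integrates to a log, atan, or power term.
Check: d/dy[- \frac{5 \left(6 \log{\left(y - 2 \right)} - 14 \log{\left(y - 1 \right)} + 2 \log{\left(y + 2 \right)} + 3 \log{\left(y^{2} + 3 \right)} + 2 \sqrt{3} \operatorname{atan}{\left(\frac{\sqrt{3} y}{3} \right)}\right)}{168}] = - \frac{5}{y^{5} - y^{4} - y^{3} + y^{2} - 12 y + 12} = f(y).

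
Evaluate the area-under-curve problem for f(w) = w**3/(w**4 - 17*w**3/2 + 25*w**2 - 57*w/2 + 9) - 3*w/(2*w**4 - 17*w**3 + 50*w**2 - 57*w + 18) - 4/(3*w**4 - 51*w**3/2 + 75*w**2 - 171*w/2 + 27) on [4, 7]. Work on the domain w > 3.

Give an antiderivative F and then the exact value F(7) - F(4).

The denominator factors as 3*(w - 3)**2*(w - 2)*(2*w - 1); partial fractions split f into directly integrable pieces: 94/(225*(2*w - 1)) + 22/(9*(w - 2)) - 124/(75*(w - 3)) + 127/(15*(w - 3)**2).
F(w) = -124*log(w - 3)/75 + 22*log(w - 2)/9 + 47*log(w - 1/2)/225 - 127/(15*w - 45) is an antiderivative of f.
Check: d/dw[-124*log(w - 3)/75 + 22*log(w - 2)/9 + 47*log(w - 1/2)/225 - 127/(15*w - 45)] = (6*w**3 - 9*w - 8)/(6*w**4 - 51*w**3 + 150*w**2 - 171*w + 54), which equals f(w).
F(7) = -124*log(4)/75 - 127/60 + 47*log(13/2)/225 + 22*log(5)/9; F(4) = -127/15 + 47*log(7/2)/225 + 22*log(2)/9.
Integral = F(7) - F(4) = -124*log(4)/75 - 22*log(2)/9 - 47*log(7/2)/225 + 47*log(13/2)/225 + 22*log(5)/9 + 127/20.

Antiderivative: F(w) = -124*log(w - 3)/75 + 22*log(w - 2)/9 + 47*log(w - 1/2)/225 - 127/(15*w - 45); value = -124*log(4)/75 - 22*log(2)/9 - 47*log(7/2)/225 + 47*log(13/2)/225 + 22*log(5)/9 + 127/20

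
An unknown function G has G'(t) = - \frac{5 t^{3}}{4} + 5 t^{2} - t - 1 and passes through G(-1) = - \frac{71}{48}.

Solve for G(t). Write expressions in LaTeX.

Integrate term by term and add the pieces.
A general antiderivative is - \frac{5 t^{4}}{16} + \frac{5 t^{3}}{3} - \frac{t^{2}}{2} - t + C.
The condition gives C = - \frac{71}{48} - (- \frac{71}{48}) = 0.
So G(t) = - \frac{t \left(15 t^{3} - 80 t^{2} + 24 t + 48\right)}{48}.
Check: d/dt[- \frac{t \left(15 t^{3} - 80 t^{2} + 24 t + 48\right)}{48}] = - \frac{5 t^{3}}{4} + 5 t^{2} - t - 1 = G'(t).

G(t) = - \frac{t \left(15 t^{3} - 80 t^{2} + 24 t + 48\right)}{48}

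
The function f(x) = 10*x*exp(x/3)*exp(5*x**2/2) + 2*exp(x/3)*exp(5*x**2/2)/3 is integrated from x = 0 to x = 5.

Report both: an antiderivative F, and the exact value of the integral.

The substitution u = 5*x**2/2 + x/3 works: f is exactly (dF/du)*(du/dx) for that inner function.
F(x) = 2*exp(5*x**2/2 + x/3) is an antiderivative of f.
Check: d/dx[2*exp(5*x**2/2 + x/3)] = 10*x*exp(x/3)*exp(5*x**2/2) + 2*exp(x/3)*exp(5*x**2/2)/3 = f(x).
F(5) = 2*exp(385/6); F(0) = 2.
Integral = F(5) - F(0) = -2 + 2*exp(385/6).

Antiderivative: F(x) = 2*exp(5*x**2/2 + x/3); value = -2 + 2*exp(385/6)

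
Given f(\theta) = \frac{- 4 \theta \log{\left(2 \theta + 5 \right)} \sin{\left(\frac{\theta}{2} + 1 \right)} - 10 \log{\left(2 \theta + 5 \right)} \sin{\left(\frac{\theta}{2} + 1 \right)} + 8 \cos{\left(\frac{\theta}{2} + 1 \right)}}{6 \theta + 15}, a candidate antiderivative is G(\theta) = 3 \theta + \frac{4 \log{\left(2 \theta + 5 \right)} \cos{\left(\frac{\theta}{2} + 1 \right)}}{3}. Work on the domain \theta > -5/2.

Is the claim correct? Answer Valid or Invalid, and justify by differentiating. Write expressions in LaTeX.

Invalid: d/d\theta[G] - f = 3, which is not 0.

d/d\theta[G] = \frac{- 4 \theta \log{\left(2 \theta + 5 \right)} \sin{\left(\frac{\theta}{2} + 1 \right)} + 18 \theta - 10 \log{\left(2 \theta + 5 \right)} \sin{\left(\frac{\theta}{2} + 1 \right)} + 8 \cos{\left(\frac{\theta}{2} + 1 \right)} + 45}{6 \theta + 15}
d/d\theta[G] - f(\theta) = 3 != 0.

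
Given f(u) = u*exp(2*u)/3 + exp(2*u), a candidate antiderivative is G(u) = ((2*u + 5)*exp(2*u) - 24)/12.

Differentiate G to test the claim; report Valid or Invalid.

Valid. The derivative of G reproduces f.

d/du[G] = u*exp(2*u)/3 + exp(2*u)
This equals f(u) exactly, so the claim holds.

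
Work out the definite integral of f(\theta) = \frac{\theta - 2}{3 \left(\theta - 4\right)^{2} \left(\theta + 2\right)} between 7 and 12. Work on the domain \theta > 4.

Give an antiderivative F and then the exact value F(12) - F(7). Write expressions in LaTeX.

The denominator factors as 3 \left(\theta - 4\right)^{2} \left(\theta + 2\right); partial fractions split f into directly integrable pieces: - \frac{1}{27 \left(\theta + 2\right)} + \frac{1}{27 \left(\theta - 4\right)} + \frac{1}{9 \left(\theta - 4\right)^{2}}.
F(\theta) = - \frac{- \theta \log{\left(\theta - 4 \right)} + \theta \log{\left(\theta + 2 \right)} + 4 \log{\left(\theta - 4 \right)} - 4 \log{\left(\theta + 2 \right)} + 3}{27 \left(\theta - 4\right)} is an antiderivative of f.
Check: d/d\theta[- \frac{- \theta \log{\left(\theta - 4 \right)} + \theta \log{\left(\theta + 2 \right)} + 4 \log{\left(\theta - 4 \right)} - 4 \log{\left(\theta + 2 \right)} + 3}{27 \left(\theta - 4\right)}] = \frac{\theta - 2}{3 \theta^{3} - 18 \theta^{2} + 96}, which equals f(\theta).
F(12) = - \frac{\log{\left(14 \right)}}{27} - \frac{1}{72} + \frac{\log{\left(8 \right)}}{27}; F(7) = - \frac{\log{\left(9 \right)}}{27} - \frac{1}{27} + \frac{\log{\left(3 \right)}}{27}.
Integral = F(12) - F(7) = - \frac{\log{\left(14 \right)}}{27} - \frac{\log{\left(3 \right)}}{27} + \frac{5}{216} + \frac{\log{\left(8 \right)}}{27} + \frac{\log{\left(9 \right)}}{27}.

Antiderivative: F(\theta) = - \frac{- \theta \log{\left(\theta - 4 \right)} + \theta \log{\left(\theta + 2 \right)} + 4 \log{\left(\theta - 4 \right)} - 4 \log{\left(\theta + 2 \right)} + 3}{27 \left(\theta - 4\right)}; value = - \frac{\log{\left(14 \right)}}{27} - \frac{\log{\left(3 \right)}}{27} + \frac{5}{216} + \frac{\log{\left(8 \right)}}{27} + \frac{\log{\left(9 \right)}}{27}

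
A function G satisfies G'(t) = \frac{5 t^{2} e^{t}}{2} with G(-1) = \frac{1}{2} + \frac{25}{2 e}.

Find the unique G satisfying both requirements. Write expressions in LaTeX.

Recognize the product-rule pattern: G'(t) = u'v + uv' with u = \frac{5 t^{2}}{2} - 5 t + 5, v = e^{t}, so integration by parts undoes it.
A general antiderivative is \frac{\left(5 t^{2} - 10 t + 10\right) e^{t}}{2} + C.
The condition gives C = \frac{1}{2} + \frac{25}{2 e} - (\frac{25}{2 e}) = \frac{1}{2}.
So G(t) = \frac{\left(5 t^{2} - 10 t + 10\right) e^{t}}{2} + \frac{1}{2}.
Check: d/dt[\frac{\left(5 t^{2} - 10 t + 10\right) e^{t}}{2} + \frac{1}{2}] = \frac{5 t^{2} e^{t}}{2} = G'(t).

G(t) = \frac{\left(5 t^{2} - 10 t + 10\right) e^{t}}{2} + \frac{1}{2}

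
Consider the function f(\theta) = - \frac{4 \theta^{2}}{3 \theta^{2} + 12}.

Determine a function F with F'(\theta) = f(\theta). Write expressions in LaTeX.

Differentiate the proposed F(\theta) back; it has to land on f(\theta) exactly.
Check: d/d\theta[\frac{4 \left(- \theta + 2 \operatorname{atan}{\left(\frac{\theta}{2} \right)}\right)}{3}] = - \frac{4 \theta^{2}}{3 \theta^{2} + 12} = f(\theta).

An antiderivative is F(\theta) = \frac{4 \left(- \theta + 2 \operatorname{atan}{\left(\frac{\theta}{2} \right)}\right)}{3}.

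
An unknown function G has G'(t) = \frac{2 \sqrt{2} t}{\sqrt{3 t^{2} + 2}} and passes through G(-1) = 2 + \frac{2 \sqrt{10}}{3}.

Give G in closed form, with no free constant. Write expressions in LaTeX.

The substitution u = \frac{3 t^{2}}{2} + 1 works: G'(t) is exactly (dG/du)*(du/dt) for that inner function.
A general antiderivative is \frac{4 \sqrt{\frac{3 t^{2}}{2} + 1}}{3} + C.
The condition gives C = 2 + \frac{2 \sqrt{10}}{3} - (\frac{2 \sqrt{10}}{3}) = 2.
So G(t) = \frac{4 \sqrt{\frac{3 t^{2}}{2} + 1}}{3} + 2.
Check: d/dt[\frac{4 \sqrt{\frac{3 t^{2}}{2} + 1}}{3} + 2] = \frac{2 \sqrt{2} t}{\sqrt{3 t^{2} + 2}} = G'(t).

G(t) = \frac{4 \sqrt{\frac{3 t^{2}}{2} + 1}}{3} + 2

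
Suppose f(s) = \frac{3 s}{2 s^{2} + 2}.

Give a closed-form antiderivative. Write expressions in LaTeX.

The substitution u = s^{2} + 1 works: f is exactly (dF/du)*(du/ds) for that inner function.
Check: d/ds[\frac{3 \log{\left(s^{2} + 1 \right)}}{4}] = \frac{3 s}{2 s^{2} + 2} = f(s).

An antiderivative is F(s) = \frac{3 \log{\left(s^{2} + 1 \right)}}{4}.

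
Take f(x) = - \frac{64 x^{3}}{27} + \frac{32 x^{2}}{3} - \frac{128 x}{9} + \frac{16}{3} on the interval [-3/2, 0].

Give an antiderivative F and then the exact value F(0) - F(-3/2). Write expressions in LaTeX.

Antiderivative: F(x) = - \frac{4 \left(- \frac{2 x^{2}}{3} + 2 x - 1\right)^{2}}{3}; value = 39

The substitution u = - \frac{2 x^{2}}{3} + 2 x - 1 works: f is exactly (dF/du)*(du/dx) for that inner function.
F(x) = - \frac{4 \left(- \frac{2 x^{2}}{3} + 2 x - 1\right)^{2}}{3} is an antiderivative of f.
Check: d/dx[- \frac{4 \left(- \frac{2 x^{2}}{3} + 2 x - 1\right)^{2}}{3}] = - \frac{64 x^{3}}{27} + \frac{32 x^{2}}{3} - \frac{128 x}{9} + \frac{16}{3} = f(x).
F(0) = - \frac{4}{3}; F(-3/2) = - \frac{121}{3}.
Integral = F(0) - F(-3/2) = 39.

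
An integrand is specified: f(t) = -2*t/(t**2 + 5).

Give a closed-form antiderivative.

An antiderivative is F(t) = -log(t**2 + 5).

The substitution u = t**2 + 5 works: f is exactly (dF/du)*(du/dt) for that inner function.
Check: d/dt[-log(t**2 + 5)] = -2*t/(t**2 + 5) = f(t).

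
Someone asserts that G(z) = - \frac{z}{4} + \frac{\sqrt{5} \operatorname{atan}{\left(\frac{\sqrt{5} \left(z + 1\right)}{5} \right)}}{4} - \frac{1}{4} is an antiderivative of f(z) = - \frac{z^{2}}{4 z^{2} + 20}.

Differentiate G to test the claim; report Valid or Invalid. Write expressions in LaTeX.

d/dz[G] = \frac{- z^{2} - 2 z - 1}{4 z^{2} + 8 z + 24}
d/dz[G] - f(z) = \frac{- 10 z - 5}{4 z^{4} + 8 z^{3} + 44 z^{2} + 40 z + 120} != 0.

Invalid: d/dz[G] - f = \frac{- 10 z - 5}{4 z^{4} + 8 z^{3} + 44 z^{2} + 40 z + 120}, which is not 0.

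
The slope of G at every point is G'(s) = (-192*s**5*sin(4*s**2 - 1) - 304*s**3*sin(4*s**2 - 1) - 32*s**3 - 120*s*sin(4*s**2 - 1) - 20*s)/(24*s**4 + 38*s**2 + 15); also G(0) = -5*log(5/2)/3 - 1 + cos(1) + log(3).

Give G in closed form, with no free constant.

A first test for any G(s): its s-derivative must equal the given G'(s).
A general antiderivative is -5*log(3*s**2 + 5/2)/3 + log(4*s**2 + 3) + cos(4*s**2 - 1) + C.
The condition gives C = -5*log(5/2)/3 - 1 + cos(1) + log(3) - (-5*log(5/2)/3 + cos(1) + log(3)) = -1.
So G(s) = (-5*log(3*s**2 + 5/2) + 3*log(4*s**2 + 3) + 3*cos(4*s**2 - 1) - 3)/3.
Check: d/ds[(-5*log(3*s**2 + 5/2) + 3*log(4*s**2 + 3) + 3*cos(4*s**2 - 1) - 3)/3] = (-192*s**5*sin(4*s**2 - 1) - 304*s**3*sin(4*s**2 - 1) - 32*s**3 - 120*s*sin(4*s**2 - 1) - 20*s)/(24*s**4 + 38*s**2 + 15) = G'(s).

G(s) = (-5*log(3*s**2 + 5/2) + 3*log(4*s**2 + 3) + 3*cos(4*s**2 - 1) - 3)/3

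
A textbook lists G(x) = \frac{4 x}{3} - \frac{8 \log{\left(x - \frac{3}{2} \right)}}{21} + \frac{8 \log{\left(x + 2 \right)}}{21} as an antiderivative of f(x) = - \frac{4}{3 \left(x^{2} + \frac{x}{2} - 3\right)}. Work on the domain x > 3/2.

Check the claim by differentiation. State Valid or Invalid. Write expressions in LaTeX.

d/dx[G] = \frac{8 x^{2} + 4 x - 32}{6 x^{2} + 3 x - 18}
d/dx[G] - f(x) = \frac{4}{3} != 0.

Invalid: d/dx[G] - f = \frac{4}{3}, which is not 0.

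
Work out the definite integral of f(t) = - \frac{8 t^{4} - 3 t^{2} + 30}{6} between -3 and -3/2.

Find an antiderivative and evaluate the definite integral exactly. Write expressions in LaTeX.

Antiderivative: F(t) = - \frac{4 t^{5}}{15} + \frac{t^{3}}{6} - 5 t; value = - \frac{5307}{80}

An antiderivative F(t) passes only if d/dt[F] lands on f(t) exactly.
F(t) = - \frac{4 t^{5}}{15} + \frac{t^{3}}{6} - 5 t is an antiderivative of f.
Check: d/dt[- \frac{4 t^{5}}{15} + \frac{t^{3}}{6} - 5 t] = - \frac{4 t^{4}}{3} + \frac{t^{2}}{2} - 5, which equals f(t).
F(-3/2) = \frac{717}{80}; F(-3) = \frac{753}{10}.
Integral = F(-3/2) - F(-3) = - \frac{5307}{80}.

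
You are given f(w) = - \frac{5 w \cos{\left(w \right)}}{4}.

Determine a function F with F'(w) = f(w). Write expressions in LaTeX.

An antiderivative is F(w) = \frac{5 \left(- w \sin{\left(w \right)} - \cos{\left(w \right)}\right)}{4}.

Any candidate F(w) must reproduce f(w) exactly when differentiated.
Check: d/dw[\frac{5 \left(- w \sin{\left(w \right)} - \cos{\left(w \right)}\right)}{4}] = - \frac{5 w \cos{\left(w \right)}}{4} = f(w).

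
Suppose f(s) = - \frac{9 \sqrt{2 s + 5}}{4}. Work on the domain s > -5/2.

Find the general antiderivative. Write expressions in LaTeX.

Differentiate the proposed F(s) back; it has to land on f(s) exactly.
Check: d/ds[- \frac{3 \left(2 s + 5\right)^{\frac{3}{2}}}{4}] = - \frac{9 \sqrt{2 s + 5}}{4} = f(s).

F(s) = - \frac{3 \left(2 s + 5\right)^{\frac{3}{2}}}{4} + C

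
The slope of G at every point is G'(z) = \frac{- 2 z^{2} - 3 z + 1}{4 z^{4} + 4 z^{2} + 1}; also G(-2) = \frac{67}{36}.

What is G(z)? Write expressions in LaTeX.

Recognize the product-rule pattern: G'(z) = u'v + uv' with u = \frac{1}{2 z^{2} + 1}, v = z + \frac{3}{4}, so integration by parts undoes it.
A general antiderivative is \frac{z + \frac{3}{4}}{2 z^{2} + 1} + C.
The condition gives C = \frac{67}{36} - (- \frac{5}{36}) = 2.
So G(z) = \frac{16 z^{2} + 4 z + 11}{4 \left(2 z^{2} + 1\right)}.
Check: d/dz[\frac{16 z^{2} + 4 z + 11}{4 \left(2 z^{2} + 1\right)}] = \frac{- 2 z^{2} - 3 z + 1}{4 z^{4} + 4 z^{2} + 1} = G'(z).

G(z) = \frac{16 z^{2} + 4 z + 11}{4 \left(2 z^{2} + 1\right)}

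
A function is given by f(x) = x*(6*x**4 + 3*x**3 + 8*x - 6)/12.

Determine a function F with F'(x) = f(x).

An antiderivative is F(x) = x**6/12 + x**5/20 + 2*x**3/9 - x**2/4.

Check any antiderivative F(x) by computing F'(x) and comparing it with f(x).
Check: d/dx[x**6/12 + x**5/20 + 2*x**3/9 - x**2/4] = x**5/2 + x**4/4 + 2*x**2/3 - x/2, which equals f(x).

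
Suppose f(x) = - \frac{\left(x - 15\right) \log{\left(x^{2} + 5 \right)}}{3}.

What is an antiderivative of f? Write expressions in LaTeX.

An antiderivative is F(x) = - \frac{x^{2} \log{\left(x^{2} + 5 \right)}}{6} + \frac{x^{2}}{6} + 5 x \log{\left(x^{2} + 5 \right)} - 10 x - \frac{5 \log{\left(x^{2} + 5 \right)}}{6} + 10 \sqrt{5} \operatorname{atan}{\left(\frac{\sqrt{5} x}{5} \right)}.

Differentiate the proposed F(x) back; it has to land on f(x) exactly.
Check: d/dx[- \frac{x^{2} \log{\left(x^{2} + 5 \right)}}{6} + \frac{x^{2}}{6} + 5 x \log{\left(x^{2} + 5 \right)} - 10 x - \frac{5 \log{\left(x^{2} + 5 \right)}}{6} + 10 \sqrt{5} \operatorname{atan}{\left(\frac{\sqrt{5} x}{5} \right)}] = - \frac{x \log{\left(x^{2} + 5 \right)}}{3} + 5 \log{\left(x^{2} + 5 \right)}, which equals f(x).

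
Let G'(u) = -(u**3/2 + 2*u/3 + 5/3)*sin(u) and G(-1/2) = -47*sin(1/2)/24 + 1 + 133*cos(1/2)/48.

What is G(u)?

G(u) = u**3*cos(u)/2 - 3*u**2*sin(u)/2 - 7*u*cos(u)/3 + 7*sin(u)/3 + 5*cos(u)/3 + 1

The proposed G(u) is checked by its d/du: the result must match the given G'(u).
A general antiderivative is u**3*cos(u)/2 - 3*u**2*sin(u)/2 - 7*u*cos(u)/3 + 7*sin(u)/3 + 5*cos(u)/3 + C.
The condition gives C = -47*sin(1/2)/24 + 1 + 133*cos(1/2)/48 - (-47*sin(1/2)/24 + 133*cos(1/2)/48) = 1.
So G(u) = u**3*cos(u)/2 - 3*u**2*sin(u)/2 - 7*u*cos(u)/3 + 7*sin(u)/3 + 5*cos(u)/3 + 1.
Check: d/du[u**3*cos(u)/2 - 3*u**2*sin(u)/2 - 7*u*cos(u)/3 + 7*sin(u)/3 + 5*cos(u)/3 + 1] = -u**3*sin(u)/2 - 2*u*sin(u)/3 - 5*sin(u)/3, which equals G'(u).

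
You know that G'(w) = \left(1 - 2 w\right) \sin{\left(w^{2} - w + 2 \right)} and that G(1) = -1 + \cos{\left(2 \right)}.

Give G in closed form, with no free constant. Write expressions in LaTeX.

G(w) = \cos{\left(w^{2} - w + 2 \right)} - 1

The substitution u = w^{2} - w + 2 works: G'(w) is exactly (dG/du)*(du/dw) for that inner function.
A general antiderivative is \cos{\left(w^{2} - w + 2 \right)} + C.
The condition gives C = -1 + \cos{\left(2 \right)} - (\cos{\left(2 \right)}) = -1.
So G(w) = \cos{\left(w^{2} - w + 2 \right)} - 1.
Check: d/dw[\cos{\left(w^{2} - w + 2 \right)} - 1] = - 2 w \sin{\left(w^{2} - w + 2 \right)} + \sin{\left(w^{2} - w + 2 \right)}, which equals G'(w).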